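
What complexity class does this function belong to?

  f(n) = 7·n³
O(n³)

The dominant term in 7·n³ is 7·n³, which is Θ(n³).
Constants are absorbed, so the tightest bound is O(n³).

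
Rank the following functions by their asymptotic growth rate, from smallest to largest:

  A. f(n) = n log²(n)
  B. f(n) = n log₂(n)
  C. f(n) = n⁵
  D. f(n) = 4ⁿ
B < A < C < D

Comparing growth rates:
B = n log₂(n) is O(n log n)
A = n log²(n) is O(n log² n)
C = n⁵ is O(n⁵)
D = 4ⁿ is O(4ⁿ)

Therefore, the order from slowest to fastest is: B < A < C < D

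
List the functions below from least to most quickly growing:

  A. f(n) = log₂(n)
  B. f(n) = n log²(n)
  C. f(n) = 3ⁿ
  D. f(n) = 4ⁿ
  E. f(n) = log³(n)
A < E < B < C < D

Comparing growth rates:
A = log₂(n) is O(log n)
E = log³(n) is O(log³ n)
B = n log²(n) is O(n log² n)
C = 3ⁿ is O(3ⁿ)
D = 4ⁿ is O(4ⁿ)

Therefore, the order from slowest to fastest is: A < E < B < C < D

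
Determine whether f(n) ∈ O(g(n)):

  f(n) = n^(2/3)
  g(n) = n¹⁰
True

f(n) = n^(2/3) is O(n^(2/3)), and g(n) = n¹⁰ is O(n¹⁰).
Since O(n^(2/3)) ⊆ O(n¹⁰) (f grows no faster than g), f(n) = O(g(n)) is true.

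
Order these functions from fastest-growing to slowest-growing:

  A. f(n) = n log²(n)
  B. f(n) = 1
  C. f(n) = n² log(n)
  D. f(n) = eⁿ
D > C > A > B

Comparing growth rates:
D = eⁿ is O(eⁿ)
C = n² log(n) is O(n² log n)
A = n log²(n) is O(n log² n)
B = 1 is O(1)

Therefore, the order from fastest to slowest is: D > C > A > B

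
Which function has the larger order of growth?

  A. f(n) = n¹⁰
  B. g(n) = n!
B

f(n) = n¹⁰ is O(n¹⁰), while g(n) = n! is O(n!).
Since O(n!) grows faster than O(n¹⁰), g(n) dominates.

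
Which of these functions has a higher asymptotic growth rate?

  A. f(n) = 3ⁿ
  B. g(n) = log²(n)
A

f(n) = 3ⁿ is O(3ⁿ), while g(n) = log²(n) is O(log² n).
Since O(3ⁿ) grows faster than O(log² n), f(n) dominates.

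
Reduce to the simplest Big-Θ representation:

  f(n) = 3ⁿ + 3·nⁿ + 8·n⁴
Θ(nⁿ)

Order the terms by growth rate: 8·n⁴ ≺ 3ⁿ ≺ 3·nⁿ.
The fastest-growing term 3·nⁿ dominates as n → ∞; dropping its constant factor gives Θ(nⁿ).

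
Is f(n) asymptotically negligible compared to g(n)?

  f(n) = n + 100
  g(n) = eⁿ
True

f(n) = n + 100 is O(n), and g(n) = eⁿ is O(eⁿ).
Since O(n) grows strictly slower than O(eⁿ), f(n) = o(g(n)) is true.
This means lim(n→∞) f(n)/g(n) = 0.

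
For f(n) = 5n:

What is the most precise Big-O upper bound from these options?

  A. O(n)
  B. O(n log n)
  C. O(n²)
A

f(n) = 5n is O(n).
All listed options are valid Big-O bounds (upper bounds),
but O(n) is the tightest (smallest valid bound).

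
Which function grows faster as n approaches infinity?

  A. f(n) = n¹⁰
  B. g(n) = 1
A

f(n) = n¹⁰ is O(n¹⁰), while g(n) = 1 is O(1).
Since O(n¹⁰) grows faster than O(1), f(n) dominates.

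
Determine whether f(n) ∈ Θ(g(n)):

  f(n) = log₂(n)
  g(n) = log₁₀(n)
True

f(n) = log₂(n) and g(n) = log₁₀(n) are both O(log n).
Since they have the same asymptotic growth rate, f(n) = Θ(g(n)) is true.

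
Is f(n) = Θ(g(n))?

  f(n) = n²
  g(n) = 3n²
True

f(n) = n² and g(n) = 3n² are both O(n²).
Since they have the same asymptotic growth rate, f(n) = Θ(g(n)) is true.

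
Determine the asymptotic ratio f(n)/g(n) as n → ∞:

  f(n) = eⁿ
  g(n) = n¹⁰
∞

Since eⁿ (O(eⁿ)) grows faster than n¹⁰ (O(n¹⁰)),
the ratio f(n)/g(n) → ∞ as n → ∞.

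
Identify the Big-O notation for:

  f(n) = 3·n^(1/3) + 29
O(n^(1/3))

The dominant term in 3·n^(1/3) + 29 is 3·n^(1/3), which is Θ(n^(1/3)).
Lower-order terms (29) are asymptotically negligible.
Constants are absorbed, so the tightest bound is O(n^(1/3)).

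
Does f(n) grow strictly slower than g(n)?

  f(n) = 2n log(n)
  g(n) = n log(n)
False

f(n) = 2n log(n) is O(n log n), and g(n) = n log(n) is O(n log n).
Since they have the same growth rate, f(n) = o(g(n)) is false.
(f = o(g) requires f to grow strictly slower, not equal.)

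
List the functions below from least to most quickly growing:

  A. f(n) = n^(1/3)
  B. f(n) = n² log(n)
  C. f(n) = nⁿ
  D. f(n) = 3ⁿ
A < B < D < C

Comparing growth rates:
A = n^(1/3) is O(n^(1/3))
B = n² log(n) is O(n² log n)
D = 3ⁿ is O(3ⁿ)
C = nⁿ is O(nⁿ)

Therefore, the order from slowest to fastest is: A < B < D < C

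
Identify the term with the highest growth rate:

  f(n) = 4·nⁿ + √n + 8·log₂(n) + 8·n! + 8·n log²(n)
4·nⁿ

Looking at each term:
  - 4·nⁿ is O(nⁿ)
  - √n is O(√n)
  - 8·log₂(n) is O(log n)
  - 8·n! is O(n!)
  - 8·n log²(n) is O(n log² n)

The term 4·nⁿ (O(nⁿ)) grows fastest and dominates all others.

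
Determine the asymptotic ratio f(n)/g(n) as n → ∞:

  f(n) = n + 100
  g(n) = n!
0

Since n + 100 (O(n)) grows slower than n! (O(n!)),
the ratio f(n)/g(n) → 0 as n → ∞.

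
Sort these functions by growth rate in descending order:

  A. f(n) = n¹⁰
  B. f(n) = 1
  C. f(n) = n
A > C > B

Comparing growth rates:
A = n¹⁰ is O(n¹⁰)
C = n is O(n)
B = 1 is O(1)

Therefore, the order from fastest to slowest is: A > C > B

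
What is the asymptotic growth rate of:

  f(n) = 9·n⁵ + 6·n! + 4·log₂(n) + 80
Θ(n!)

Order the terms by growth rate: 80 ≺ 4·log₂(n) ≺ 9·n⁵ ≺ 6·n!.
The fastest-growing term 6·n! dominates as n → ∞; dropping its constant factor gives Θ(n!).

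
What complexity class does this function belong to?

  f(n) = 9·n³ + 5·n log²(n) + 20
O(n³)

The dominant term in 9·n³ + 5·n log²(n) + 20 is 9·n³, which is Θ(n³).
Lower-order terms (5·n log²(n), 20) are asymptotically negligible.
Constants are absorbed, so the tightest bound is O(n³).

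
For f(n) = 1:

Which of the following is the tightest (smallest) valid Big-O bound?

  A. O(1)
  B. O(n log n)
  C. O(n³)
A

f(n) = 1 is O(1).
All listed options are valid Big-O bounds (upper bounds),
but O(1) is the tightest (smallest valid bound).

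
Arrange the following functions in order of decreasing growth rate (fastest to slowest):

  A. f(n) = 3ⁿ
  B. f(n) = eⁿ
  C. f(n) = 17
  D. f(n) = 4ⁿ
D > A > B > C

Comparing growth rates:
D = 4ⁿ is O(4ⁿ)
A = 3ⁿ is O(3ⁿ)
B = eⁿ is O(eⁿ)
C = 17 is O(1)

Therefore, the order from fastest to slowest is: D > A > B > C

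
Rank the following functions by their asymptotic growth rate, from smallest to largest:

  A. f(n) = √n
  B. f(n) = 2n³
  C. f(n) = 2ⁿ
A < B < C

Comparing growth rates:
A = √n is O(√n)
B = 2n³ is O(n³)
C = 2ⁿ is O(2ⁿ)

Therefore, the order from slowest to fastest is: A < B < C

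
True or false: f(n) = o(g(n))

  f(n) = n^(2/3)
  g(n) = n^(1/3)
False

f(n) = n^(2/3) is O(n^(2/3)), and g(n) = n^(1/3) is O(n^(1/3)).
Since O(n^(2/3)) grows faster than or equal to O(n^(1/3)), f(n) = o(g(n)) is false.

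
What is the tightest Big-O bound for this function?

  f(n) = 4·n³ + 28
O(n³)

The dominant term in 4·n³ + 28 is 4·n³, which is Θ(n³).
Lower-order terms (28) are asymptotically negligible.
Constants are absorbed, so the tightest bound is O(n³).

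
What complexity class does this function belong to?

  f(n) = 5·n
O(n)

The dominant term in 5·n is 5·n, which is Θ(n).
Constants are absorbed, so the tightest bound is O(n).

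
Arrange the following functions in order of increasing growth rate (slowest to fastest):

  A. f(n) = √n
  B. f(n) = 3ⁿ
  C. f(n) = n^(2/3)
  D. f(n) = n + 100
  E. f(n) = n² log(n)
A < C < D < E < B

Comparing growth rates:
A = √n is O(√n)
C = n^(2/3) is O(n^(2/3))
D = n + 100 is O(n)
E = n² log(n) is O(n² log n)
B = 3ⁿ is O(3ⁿ)

Therefore, the order from slowest to fastest is: A < C < D < E < B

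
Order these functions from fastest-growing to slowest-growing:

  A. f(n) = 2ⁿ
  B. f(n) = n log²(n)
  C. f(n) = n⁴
A > C > B

Comparing growth rates:
A = 2ⁿ is O(2ⁿ)
C = n⁴ is O(n⁴)
B = n log²(n) is O(n log² n)

Therefore, the order from fastest to slowest is: A > C > B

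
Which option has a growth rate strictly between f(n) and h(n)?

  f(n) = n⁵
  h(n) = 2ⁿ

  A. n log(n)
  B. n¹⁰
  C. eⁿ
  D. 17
B

We need g(n) with n⁵ = o(g(n)) and g(n) = o(2ⁿ), i.e. O(n⁵) ≺ g ≺ O(2ⁿ).
Check each option:
  A. n log(n) — O(n log n) does not grow strictly faster than f(n)
  B. n¹⁰ — O(n¹⁰) is strictly between O(n⁵) and O(2ⁿ) ✓
  C. eⁿ — O(eⁿ) does not grow strictly slower than h(n)
  D. 17 — O(1) does not grow strictly faster than f(n)

Only option B (n¹⁰) lies strictly between.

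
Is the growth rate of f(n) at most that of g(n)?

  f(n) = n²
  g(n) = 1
False

f(n) = n² is O(n²), and g(n) = 1 is O(1).
Since O(n²) grows faster than O(1), f(n) = O(g(n)) is false.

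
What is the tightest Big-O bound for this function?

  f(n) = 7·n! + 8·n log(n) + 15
O(n!)

The dominant term in 7·n! + 8·n log(n) + 15 is 7·n!, which is Θ(n!).
Lower-order terms (8·n log(n), 15) are asymptotically negligible.
Constants are absorbed, so the tightest bound is O(n!).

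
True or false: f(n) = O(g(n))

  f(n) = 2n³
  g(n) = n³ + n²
True

f(n) = 2n³ and g(n) = n³ + n² are both O(n³).
Big-O permits equal growth rates (f ≤ c·g for some c), so f(n) = O(g(n)) is true.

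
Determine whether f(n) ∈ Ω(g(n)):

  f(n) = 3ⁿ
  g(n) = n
True

f(n) = 3ⁿ is O(3ⁿ), and g(n) = n is O(n).
Since O(3ⁿ) grows at least as fast as O(n), f(n) = Ω(g(n)) is true.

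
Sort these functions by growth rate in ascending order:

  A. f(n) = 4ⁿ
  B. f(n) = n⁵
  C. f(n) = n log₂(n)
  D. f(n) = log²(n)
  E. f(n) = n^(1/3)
D < E < C < B < A

Comparing growth rates:
D = log²(n) is O(log² n)
E = n^(1/3) is O(n^(1/3))
C = n log₂(n) is O(n log n)
B = n⁵ is O(n⁵)
A = 4ⁿ is O(4ⁿ)

Therefore, the order from slowest to fastest is: D < E < C < B < A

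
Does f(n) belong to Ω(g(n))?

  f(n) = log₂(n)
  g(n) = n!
False

f(n) = log₂(n) is O(log n), and g(n) = n! is O(n!).
Since O(log n) grows slower than O(n!), f(n) = Ω(g(n)) is false.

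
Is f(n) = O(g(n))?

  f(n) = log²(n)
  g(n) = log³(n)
True

f(n) = log²(n) is O(log² n), and g(n) = log³(n) is O(log³ n).
Since O(log² n) ⊆ O(log³ n) (f grows no faster than g), f(n) = O(g(n)) is true.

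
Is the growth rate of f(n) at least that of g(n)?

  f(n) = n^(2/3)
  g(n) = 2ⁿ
False

f(n) = n^(2/3) is O(n^(2/3)), and g(n) = 2ⁿ is O(2ⁿ).
Since O(n^(2/3)) grows slower than O(2ⁿ), f(n) = Ω(g(n)) is false.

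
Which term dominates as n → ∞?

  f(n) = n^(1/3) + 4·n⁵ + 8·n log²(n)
4·n⁵

Looking at each term:
  - n^(1/3) is O(n^(1/3))
  - 4·n⁵ is O(n⁵)
  - 8·n log²(n) is O(n log² n)

The term 4·n⁵ (O(n⁵)) grows fastest and dominates all others.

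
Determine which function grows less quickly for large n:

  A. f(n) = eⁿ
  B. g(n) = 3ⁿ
A

f(n) = eⁿ is O(eⁿ), while g(n) = 3ⁿ is O(3ⁿ).
Since O(eⁿ) grows slower than O(3ⁿ), f(n) is dominated.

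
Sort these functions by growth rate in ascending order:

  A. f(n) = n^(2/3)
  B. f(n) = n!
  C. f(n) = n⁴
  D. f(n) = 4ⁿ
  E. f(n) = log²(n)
E < A < C < D < B

Comparing growth rates:
E = log²(n) is O(log² n)
A = n^(2/3) is O(n^(2/3))
C = n⁴ is O(n⁴)
D = 4ⁿ is O(4ⁿ)
B = n! is O(n!)

Therefore, the order from slowest to fastest is: E < A < C < D < B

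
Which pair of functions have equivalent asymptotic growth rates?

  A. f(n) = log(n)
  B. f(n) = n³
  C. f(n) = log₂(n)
A and C

Examining each function:
  A. log(n) is O(log n)
  B. n³ is O(n³)
  C. log₂(n) is O(log n)

Functions A and C both have the same complexity class.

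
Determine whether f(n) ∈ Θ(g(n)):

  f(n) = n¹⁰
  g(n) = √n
False

f(n) = n¹⁰ is O(n¹⁰), and g(n) = √n is O(√n).
Since they have different growth rates, f(n) = Θ(g(n)) is false.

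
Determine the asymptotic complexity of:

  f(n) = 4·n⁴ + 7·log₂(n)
O(n⁴)

The dominant term in 4·n⁴ + 7·log₂(n) is 4·n⁴, which is Θ(n⁴).
Lower-order terms (7·log₂(n)) are asymptotically negligible.
Constants are absorbed, so the tightest bound is O(n⁴).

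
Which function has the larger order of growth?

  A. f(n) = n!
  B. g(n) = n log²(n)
A

f(n) = n! is O(n!), while g(n) = n log²(n) is O(n log² n).
Since O(n!) grows faster than O(n log² n), f(n) dominates.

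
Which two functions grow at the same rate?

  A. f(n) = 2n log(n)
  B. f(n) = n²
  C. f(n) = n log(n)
A and C

Examining each function:
  A. 2n log(n) is O(n log n)
  B. n² is O(n²)
  C. n log(n) is O(n log n)

Functions A and C both have the same complexity class.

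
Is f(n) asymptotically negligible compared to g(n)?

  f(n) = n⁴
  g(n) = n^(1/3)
False

f(n) = n⁴ is O(n⁴), and g(n) = n^(1/3) is O(n^(1/3)).
Since O(n⁴) grows faster than or equal to O(n^(1/3)), f(n) = o(g(n)) is false.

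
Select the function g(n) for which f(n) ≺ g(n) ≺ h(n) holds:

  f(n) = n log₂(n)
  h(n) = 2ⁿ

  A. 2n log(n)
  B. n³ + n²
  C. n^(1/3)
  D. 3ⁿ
B

We need g(n) with n log₂(n) = o(g(n)) and g(n) = o(2ⁿ), i.e. O(n log n) ≺ g ≺ O(2ⁿ).
Check each option:
  A. 2n log(n) — O(n log n) does not grow strictly faster than f(n)
  B. n³ + n² — O(n³) is strictly between O(n log n) and O(2ⁿ) ✓
  C. n^(1/3) — O(n^(1/3)) does not grow strictly faster than f(n)
  D. 3ⁿ — O(3ⁿ) does not grow strictly slower than h(n)

Only option B (n³ + n²) lies strictly between.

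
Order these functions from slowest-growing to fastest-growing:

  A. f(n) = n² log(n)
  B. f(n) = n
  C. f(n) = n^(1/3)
C < B < A

Comparing growth rates:
C = n^(1/3) is O(n^(1/3))
B = n is O(n)
A = n² log(n) is O(n² log n)

Therefore, the order from slowest to fastest is: C < B < A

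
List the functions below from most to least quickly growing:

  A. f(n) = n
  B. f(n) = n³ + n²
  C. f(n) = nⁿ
C > B > A

Comparing growth rates:
C = nⁿ is O(nⁿ)
B = n³ + n² is O(n³)
A = n is O(n)

Therefore, the order from fastest to slowest is: C > B > A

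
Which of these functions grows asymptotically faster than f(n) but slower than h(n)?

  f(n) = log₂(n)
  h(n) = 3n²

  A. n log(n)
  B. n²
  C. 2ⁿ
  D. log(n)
A

We need g(n) with log₂(n) = o(g(n)) and g(n) = o(3n²), i.e. O(log n) ≺ g ≺ O(n²).
Check each option:
  A. n log(n) — O(n log n) is strictly between O(log n) and O(n²) ✓
  B. n² — O(n²) does not grow strictly slower than h(n)
  C. 2ⁿ — O(2ⁿ) does not grow strictly slower than h(n)
  D. log(n) — O(log n) does not grow strictly faster than f(n)

Only option A (n log(n)) lies strictly between.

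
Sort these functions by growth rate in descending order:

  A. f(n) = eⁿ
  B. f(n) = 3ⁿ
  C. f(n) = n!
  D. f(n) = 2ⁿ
C > B > A > D

Comparing growth rates:
C = n! is O(n!)
B = 3ⁿ is O(3ⁿ)
A = eⁿ is O(eⁿ)
D = 2ⁿ is O(2ⁿ)

Therefore, the order from fastest to slowest is: C > B > A > D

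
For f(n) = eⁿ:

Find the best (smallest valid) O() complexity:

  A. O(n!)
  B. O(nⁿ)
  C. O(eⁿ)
C

f(n) = eⁿ is O(eⁿ).
All listed options are valid Big-O bounds (upper bounds),
but O(eⁿ) is the tightest (smallest valid bound).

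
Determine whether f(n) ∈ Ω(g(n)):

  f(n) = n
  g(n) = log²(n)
True

f(n) = n is O(n), and g(n) = log²(n) is O(log² n).
Since O(n) grows at least as fast as O(log² n), f(n) = Ω(g(n)) is true.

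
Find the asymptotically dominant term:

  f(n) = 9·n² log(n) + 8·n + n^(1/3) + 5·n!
5·n!

Looking at each term:
  - 9·n² log(n) is O(n² log n)
  - 8·n is O(n)
  - n^(1/3) is O(n^(1/3))
  - 5·n! is O(n!)

The term 5·n! (O(n!)) grows fastest and dominates all others.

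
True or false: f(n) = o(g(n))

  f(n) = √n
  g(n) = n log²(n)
True

f(n) = √n is O(√n), and g(n) = n log²(n) is O(n log² n).
Since O(√n) grows strictly slower than O(n log² n), f(n) = o(g(n)) is true.
This means lim(n→∞) f(n)/g(n) = 0.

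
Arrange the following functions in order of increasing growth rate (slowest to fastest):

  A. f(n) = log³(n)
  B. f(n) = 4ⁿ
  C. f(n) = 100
C < A < B

Comparing growth rates:
C = 100 is O(1)
A = log³(n) is O(log³ n)
B = 4ⁿ is O(4ⁿ)

Therefore, the order from slowest to fastest is: C < A < B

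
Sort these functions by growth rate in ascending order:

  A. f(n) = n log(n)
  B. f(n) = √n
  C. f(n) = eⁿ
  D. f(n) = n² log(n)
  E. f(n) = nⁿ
B < A < D < C < E

Comparing growth rates:
B = √n is O(√n)
A = n log(n) is O(n log n)
D = n² log(n) is O(n² log n)
C = eⁿ is O(eⁿ)
E = nⁿ is O(nⁿ)

Therefore, the order from slowest to fastest is: B < A < D < C < E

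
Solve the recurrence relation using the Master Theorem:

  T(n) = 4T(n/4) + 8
Θ(n)

Master Theorem: a = 4, b = 4, f(n) = 8.
Compute the critical exponent d = log₄(4) = 1.
Compare f(n) = Θ(1) against n^d:
  k = 0 < d = 1, so f(n) = O(n^(d-ε)) — Case 1.
  The recursion cost dominates: T(n) = Θ(n^d) = Θ(n).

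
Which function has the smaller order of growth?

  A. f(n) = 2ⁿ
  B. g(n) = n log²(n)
B

f(n) = 2ⁿ is O(2ⁿ), while g(n) = n log²(n) is O(n log² n).
Since O(n log² n) grows slower than O(2ⁿ), g(n) is dominated.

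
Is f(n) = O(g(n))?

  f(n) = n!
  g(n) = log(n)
False

f(n) = n! is O(n!), and g(n) = log(n) is O(log n).
Since O(n!) grows faster than O(log n), f(n) = O(g(n)) is false.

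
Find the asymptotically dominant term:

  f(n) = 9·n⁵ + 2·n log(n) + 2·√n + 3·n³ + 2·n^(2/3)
9·n⁵

Looking at each term:
  - 9·n⁵ is O(n⁵)
  - 2·n log(n) is O(n log n)
  - 2·√n is O(√n)
  - 3·n³ is O(n³)
  - 2·n^(2/3) is O(n^(2/3))

The term 9·n⁵ (O(n⁵)) grows fastest and dominates all others.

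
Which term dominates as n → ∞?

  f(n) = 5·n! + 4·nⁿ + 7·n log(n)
4·nⁿ

Looking at each term:
  - 5·n! is O(n!)
  - 4·nⁿ is O(nⁿ)
  - 7·n log(n) is O(n log n)

The term 4·nⁿ (O(nⁿ)) grows fastest and dominates all others.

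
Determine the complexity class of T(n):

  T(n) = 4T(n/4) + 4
Θ(n)

Master Theorem: a = 4, b = 4, f(n) = 4.
Compute the critical exponent d = log₄(4) = 1.
Compare f(n) = Θ(1) against n^d:
  k = 0 < d = 1, so f(n) = O(n^(d-ε)) — Case 1.
  The recursion cost dominates: T(n) = Θ(n^d) = Θ(n).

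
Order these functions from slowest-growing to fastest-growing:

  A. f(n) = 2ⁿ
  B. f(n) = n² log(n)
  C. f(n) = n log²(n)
C < B < A

Comparing growth rates:
C = n log²(n) is O(n log² n)
B = n² log(n) is O(n² log n)
A = 2ⁿ is O(2ⁿ)

Therefore, the order from slowest to fastest is: C < B < A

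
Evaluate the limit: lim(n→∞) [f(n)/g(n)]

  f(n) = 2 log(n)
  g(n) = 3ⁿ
0

Since 2 log(n) (O(log n)) grows slower than 3ⁿ (O(3ⁿ)),
the ratio f(n)/g(n) → 0 as n → ∞.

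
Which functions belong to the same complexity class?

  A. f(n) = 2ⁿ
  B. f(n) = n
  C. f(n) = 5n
B and C

Examining each function:
  A. 2ⁿ is O(2ⁿ)
  B. n is O(n)
  C. 5n is O(n)

Functions B and C both have the same complexity class.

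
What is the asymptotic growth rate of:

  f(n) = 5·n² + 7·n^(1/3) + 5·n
Θ(n²)

Order the terms by growth rate: 7·n^(1/3) ≺ 5·n ≺ 5·n².
The fastest-growing term 5·n² dominates as n → ∞; dropping its constant factor gives Θ(n²).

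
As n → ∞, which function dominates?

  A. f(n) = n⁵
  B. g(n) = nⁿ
B

f(n) = n⁵ is O(n⁵), while g(n) = nⁿ is O(nⁿ).
Since O(nⁿ) grows faster than O(n⁵), g(n) dominates.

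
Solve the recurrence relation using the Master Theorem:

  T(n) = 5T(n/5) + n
Θ(n log n)

Master Theorem: a = 5, b = 5, f(n) = n.
Compute the critical exponent d = log₅(5) = 1.
Compare f(n) = Θ(n) against n^d:
  k = 1 = d, so f(n) = Θ(n^d) — Case 2.
  Work is balanced across levels: T(n) = Θ(n^d log n) = Θ(n log n).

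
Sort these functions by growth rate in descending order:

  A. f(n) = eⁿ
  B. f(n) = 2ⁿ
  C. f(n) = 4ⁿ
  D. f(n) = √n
C > A > B > D

Comparing growth rates:
C = 4ⁿ is O(4ⁿ)
A = eⁿ is O(eⁿ)
B = 2ⁿ is O(2ⁿ)
D = √n is O(√n)

Therefore, the order from fastest to slowest is: C > A > B > D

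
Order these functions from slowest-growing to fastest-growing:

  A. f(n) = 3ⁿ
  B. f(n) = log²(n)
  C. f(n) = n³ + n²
B < C < A

Comparing growth rates:
B = log²(n) is O(log² n)
C = n³ + n² is O(n³)
A = 3ⁿ is O(3ⁿ)

Therefore, the order from slowest to fastest is: B < C < A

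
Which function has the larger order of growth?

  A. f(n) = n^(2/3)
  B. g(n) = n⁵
B

f(n) = n^(2/3) is O(n^(2/3)), while g(n) = n⁵ is O(n⁵).
Since O(n⁵) grows faster than O(n^(2/3)), g(n) dominates.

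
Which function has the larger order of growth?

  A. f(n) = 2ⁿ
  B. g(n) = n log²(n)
A

f(n) = 2ⁿ is O(2ⁿ), while g(n) = n log²(n) is O(n log² n).
Since O(2ⁿ) grows faster than O(n log² n), f(n) dominates.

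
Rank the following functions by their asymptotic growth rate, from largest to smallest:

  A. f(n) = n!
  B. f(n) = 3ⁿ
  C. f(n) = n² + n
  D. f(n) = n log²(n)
A > B > C > D

Comparing growth rates:
A = n! is O(n!)
B = 3ⁿ is O(3ⁿ)
C = n² + n is O(n²)
D = n log²(n) is O(n log² n)

Therefore, the order from fastest to slowest is: A > B > C > D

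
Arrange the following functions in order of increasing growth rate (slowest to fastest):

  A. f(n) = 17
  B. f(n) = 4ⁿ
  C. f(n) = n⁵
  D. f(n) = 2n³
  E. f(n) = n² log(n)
A < E < D < C < B

Comparing growth rates:
A = 17 is O(1)
E = n² log(n) is O(n² log n)
D = 2n³ is O(n³)
C = n⁵ is O(n⁵)
B = 4ⁿ is O(4ⁿ)

Therefore, the order from slowest to fastest is: A < E < D < C < B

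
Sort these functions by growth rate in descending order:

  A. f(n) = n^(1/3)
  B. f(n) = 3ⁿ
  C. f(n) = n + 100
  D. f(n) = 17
B > C > A > D

Comparing growth rates:
B = 3ⁿ is O(3ⁿ)
C = n + 100 is O(n)
A = n^(1/3) is O(n^(1/3))
D = 17 is O(1)

Therefore, the order from fastest to slowest is: B > C > A > D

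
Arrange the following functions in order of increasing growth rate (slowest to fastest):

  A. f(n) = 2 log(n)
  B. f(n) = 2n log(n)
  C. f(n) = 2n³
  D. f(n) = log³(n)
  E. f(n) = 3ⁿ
A < D < B < C < E

Comparing growth rates:
A = 2 log(n) is O(log n)
D = log³(n) is O(log³ n)
B = 2n log(n) is O(n log n)
C = 2n³ is O(n³)
E = 3ⁿ is O(3ⁿ)

Therefore, the order from slowest to fastest is: A < D < B < C < E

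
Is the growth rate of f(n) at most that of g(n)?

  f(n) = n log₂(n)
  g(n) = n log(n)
True

f(n) = n log₂(n) and g(n) = n log(n) are both O(n log n).
Big-O permits equal growth rates (f ≤ c·g for some c), so f(n) = O(g(n)) is true.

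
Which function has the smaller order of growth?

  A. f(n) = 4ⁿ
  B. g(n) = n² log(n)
B

f(n) = 4ⁿ is O(4ⁿ), while g(n) = n² log(n) is O(n² log n).
Since O(n² log n) grows slower than O(4ⁿ), g(n) is dominated.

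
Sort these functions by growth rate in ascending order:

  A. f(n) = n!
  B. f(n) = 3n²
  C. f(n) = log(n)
C < B < A

Comparing growth rates:
C = log(n) is O(log n)
B = 3n² is O(n²)
A = n! is O(n!)

Therefore, the order from slowest to fastest is: C < B < A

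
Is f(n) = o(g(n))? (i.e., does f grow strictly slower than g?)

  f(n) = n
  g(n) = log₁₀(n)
False

f(n) = n is O(n), and g(n) = log₁₀(n) is O(log n).
Since O(n) grows faster than or equal to O(log n), f(n) = o(g(n)) is false.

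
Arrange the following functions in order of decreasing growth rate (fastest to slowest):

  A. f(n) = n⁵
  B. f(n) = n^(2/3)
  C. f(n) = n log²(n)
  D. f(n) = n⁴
A > D > C > B

Comparing growth rates:
A = n⁵ is O(n⁵)
D = n⁴ is O(n⁴)
C = n log²(n) is O(n log² n)
B = n^(2/3) is O(n^(2/3))

Therefore, the order from fastest to slowest is: A > D > C > B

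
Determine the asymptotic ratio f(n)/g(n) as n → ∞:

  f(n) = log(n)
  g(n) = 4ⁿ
0

Since log(n) (O(log n)) grows slower than 4ⁿ (O(4ⁿ)),
the ratio f(n)/g(n) → 0 as n → ∞.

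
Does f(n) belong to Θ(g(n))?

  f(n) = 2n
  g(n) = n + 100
True

f(n) = 2n and g(n) = n + 100 are both O(n).
Since they have the same asymptotic growth rate, f(n) = Θ(g(n)) is true.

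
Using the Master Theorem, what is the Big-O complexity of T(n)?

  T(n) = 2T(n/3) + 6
Θ(n^log₃(2))

Master Theorem: a = 2, b = 3, f(n) = 6.
Compute the critical exponent d = log₃(2) = 0.631.
Compare f(n) = Θ(1) against n^d:
  k = 0 < d = 0.631, so f(n) = O(n^(d-ε)) — Case 1.
  The recursion cost dominates: T(n) = Θ(n^d) = Θ(n^log₃(2)).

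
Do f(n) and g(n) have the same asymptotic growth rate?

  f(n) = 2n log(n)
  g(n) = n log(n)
True

f(n) = 2n log(n) and g(n) = n log(n) are both O(n log n).
Since they have the same asymptotic growth rate, f(n) = Θ(g(n)) is true.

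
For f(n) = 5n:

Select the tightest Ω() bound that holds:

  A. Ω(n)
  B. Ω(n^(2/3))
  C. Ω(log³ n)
A

f(n) = 5n is Ω(n).
All listed options are valid Big-Ω bounds (lower bounds),
but Ω(n) is the tightest (largest valid bound).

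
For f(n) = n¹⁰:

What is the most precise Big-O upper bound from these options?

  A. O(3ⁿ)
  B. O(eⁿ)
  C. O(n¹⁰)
C

f(n) = n¹⁰ is O(n¹⁰).
All listed options are valid Big-O bounds (upper bounds),
but O(n¹⁰) is the tightest (smallest valid bound).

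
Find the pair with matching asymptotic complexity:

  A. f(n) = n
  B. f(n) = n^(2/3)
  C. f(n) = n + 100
A and C

Examining each function:
  A. n is O(n)
  B. n^(2/3) is O(n^(2/3))
  C. n + 100 is O(n)

Functions A and C both have the same complexity class.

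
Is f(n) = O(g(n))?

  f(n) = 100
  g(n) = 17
True

f(n) = 100 and g(n) = 17 are both O(1).
Big-O permits equal growth rates (f ≤ c·g for some c), so f(n) = O(g(n)) is true.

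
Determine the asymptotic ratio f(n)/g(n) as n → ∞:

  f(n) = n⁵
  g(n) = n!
0

Since n⁵ (O(n⁵)) grows slower than n! (O(n!)),
the ratio f(n)/g(n) → 0 as n → ∞.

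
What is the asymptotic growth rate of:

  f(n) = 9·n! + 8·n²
Θ(n!)

Order the terms by growth rate: 8·n² ≺ 9·n!.
The fastest-growing term 9·n! dominates as n → ∞; dropping its constant factor gives Θ(n!).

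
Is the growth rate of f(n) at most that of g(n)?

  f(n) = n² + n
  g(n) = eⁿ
True

f(n) = n² + n is O(n²), and g(n) = eⁿ is O(eⁿ).
Since O(n²) ⊆ O(eⁿ) (f grows no faster than g), f(n) = O(g(n)) is true.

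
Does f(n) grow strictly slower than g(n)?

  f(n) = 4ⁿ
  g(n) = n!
True

f(n) = 4ⁿ is O(4ⁿ), and g(n) = n! is O(n!).
Since O(4ⁿ) grows strictly slower than O(n!), f(n) = o(g(n)) is true.
This means lim(n→∞) f(n)/g(n) = 0.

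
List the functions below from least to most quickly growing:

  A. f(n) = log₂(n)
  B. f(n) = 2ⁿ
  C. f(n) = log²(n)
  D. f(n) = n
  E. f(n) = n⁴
A < C < D < E < B

Comparing growth rates:
A = log₂(n) is O(log n)
C = log²(n) is O(log² n)
D = n is O(n)
E = n⁴ is O(n⁴)
B = 2ⁿ is O(2ⁿ)

Therefore, the order from slowest to fastest is: A < C < D < E < B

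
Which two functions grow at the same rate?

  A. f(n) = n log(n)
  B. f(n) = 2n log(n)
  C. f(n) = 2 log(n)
A and B

Examining each function:
  A. n log(n) is O(n log n)
  B. 2n log(n) is O(n log n)
  C. 2 log(n) is O(log n)

Functions A and B both have the same complexity class.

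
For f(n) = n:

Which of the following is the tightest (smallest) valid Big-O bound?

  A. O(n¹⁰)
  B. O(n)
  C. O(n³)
B

f(n) = n is O(n).
All listed options are valid Big-O bounds (upper bounds),
but O(n) is the tightest (smallest valid bound).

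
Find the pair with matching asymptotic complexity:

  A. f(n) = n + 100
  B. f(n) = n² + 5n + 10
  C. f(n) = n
A and C

Examining each function:
  A. n + 100 is O(n)
  B. n² + 5n + 10 is O(n²)
  C. n is O(n)

Functions A and C both have the same complexity class.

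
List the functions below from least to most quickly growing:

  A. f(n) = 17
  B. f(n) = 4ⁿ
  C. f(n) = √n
A < C < B

Comparing growth rates:
A = 17 is O(1)
C = √n is O(√n)
B = 4ⁿ is O(4ⁿ)

Therefore, the order from slowest to fastest is: A < C < B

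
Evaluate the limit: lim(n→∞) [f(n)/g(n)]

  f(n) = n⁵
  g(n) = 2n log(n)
∞

Since n⁵ (O(n⁵)) grows faster than 2n log(n) (O(n log n)),
the ratio f(n)/g(n) → ∞ as n → ∞.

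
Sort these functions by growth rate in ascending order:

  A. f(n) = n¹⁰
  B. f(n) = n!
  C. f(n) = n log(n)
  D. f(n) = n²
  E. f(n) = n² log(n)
C < D < E < A < B

Comparing growth rates:
C = n log(n) is O(n log n)
D = n² is O(n²)
E = n² log(n) is O(n² log n)
A = n¹⁰ is O(n¹⁰)
B = n! is O(n!)

Therefore, the order from slowest to fastest is: C < D < E < A < B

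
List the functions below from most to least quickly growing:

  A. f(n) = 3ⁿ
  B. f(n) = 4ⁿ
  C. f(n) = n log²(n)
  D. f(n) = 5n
B > A > C > D

Comparing growth rates:
B = 4ⁿ is O(4ⁿ)
A = 3ⁿ is O(3ⁿ)
C = n log²(n) is O(n log² n)
D = 5n is O(n)

Therefore, the order from fastest to slowest is: B > A > C > D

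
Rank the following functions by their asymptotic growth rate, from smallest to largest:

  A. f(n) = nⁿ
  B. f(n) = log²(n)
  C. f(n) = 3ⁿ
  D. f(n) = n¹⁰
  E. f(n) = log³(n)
B < E < D < C < A

Comparing growth rates:
B = log²(n) is O(log² n)
E = log³(n) is O(log³ n)
D = n¹⁰ is O(n¹⁰)
C = 3ⁿ is O(3ⁿ)
A = nⁿ is O(nⁿ)

Therefore, the order from slowest to fastest is: B < E < D < C < A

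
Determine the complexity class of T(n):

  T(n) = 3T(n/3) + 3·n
Θ(n log n)

Master Theorem: a = 3, b = 3, f(n) = 3·n.
Compute the critical exponent d = log₃(3) = 1.
Compare f(n) = Θ(n) against n^d:
  k = 1 = d, so f(n) = Θ(n^d) — Case 2.
  Work is balanced across levels: T(n) = Θ(n^d log n) = Θ(n log n).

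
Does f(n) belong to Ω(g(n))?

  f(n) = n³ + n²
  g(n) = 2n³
True

f(n) = n³ + n² and g(n) = 2n³ are both O(n³).
Big-Ω permits equal growth rates (f ≥ c·g for some c > 0), so f(n) = Ω(g(n)) is true.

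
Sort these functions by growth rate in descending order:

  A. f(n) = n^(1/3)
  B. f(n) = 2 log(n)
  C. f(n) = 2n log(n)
C > A > B

Comparing growth rates:
C = 2n log(n) is O(n log n)
A = n^(1/3) is O(n^(1/3))
B = 2 log(n) is O(log n)

Therefore, the order from fastest to slowest is: C > A > B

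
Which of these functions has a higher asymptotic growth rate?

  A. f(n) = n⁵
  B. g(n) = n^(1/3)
A

f(n) = n⁵ is O(n⁵), while g(n) = n^(1/3) is O(n^(1/3)).
Since O(n⁵) grows faster than O(n^(1/3)), f(n) dominates.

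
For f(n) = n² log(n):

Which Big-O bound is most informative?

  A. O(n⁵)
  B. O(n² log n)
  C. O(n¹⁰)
B

f(n) = n² log(n) is O(n² log n).
All listed options are valid Big-O bounds (upper bounds),
but O(n² log n) is the tightest (smallest valid bound).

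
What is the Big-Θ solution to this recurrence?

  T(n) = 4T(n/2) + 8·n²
Θ(n² log n)

Master Theorem: a = 4, b = 2, f(n) = 8·n².
Compute the critical exponent d = log₂(4) = 2.
Compare f(n) = Θ(n²) against n^d:
  k = 2 = d, so f(n) = Θ(n^d) — Case 2.
  Work is balanced across levels: T(n) = Θ(n^d log n) = Θ(n² log n).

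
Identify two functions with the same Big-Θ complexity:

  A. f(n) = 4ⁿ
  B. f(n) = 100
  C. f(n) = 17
B and C

Examining each function:
  A. 4ⁿ is O(4ⁿ)
  B. 100 is O(1)
  C. 17 is O(1)

Functions B and C both have the same complexity class.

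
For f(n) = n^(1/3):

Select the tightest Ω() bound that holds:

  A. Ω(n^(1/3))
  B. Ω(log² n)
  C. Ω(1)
A

f(n) = n^(1/3) is Ω(n^(1/3)).
All listed options are valid Big-Ω bounds (lower bounds),
but Ω(n^(1/3)) is the tightest (largest valid bound).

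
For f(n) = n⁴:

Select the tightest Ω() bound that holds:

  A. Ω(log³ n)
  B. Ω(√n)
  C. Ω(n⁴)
C

f(n) = n⁴ is Ω(n⁴).
All listed options are valid Big-Ω bounds (lower bounds),
but Ω(n⁴) is the tightest (largest valid bound).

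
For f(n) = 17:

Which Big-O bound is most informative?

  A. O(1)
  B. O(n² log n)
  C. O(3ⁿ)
A

f(n) = 17 is O(1).
All listed options are valid Big-O bounds (upper bounds),
but O(1) is the tightest (smallest valid bound).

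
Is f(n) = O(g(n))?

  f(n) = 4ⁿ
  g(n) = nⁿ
True

f(n) = 4ⁿ is O(4ⁿ), and g(n) = nⁿ is O(nⁿ).
Since O(4ⁿ) ⊆ O(nⁿ) (f grows no faster than g), f(n) = O(g(n)) is true.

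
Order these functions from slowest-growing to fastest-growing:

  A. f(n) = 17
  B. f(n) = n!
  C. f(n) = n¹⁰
A < C < B

Comparing growth rates:
A = 17 is O(1)
C = n¹⁰ is O(n¹⁰)
B = n! is O(n!)

Therefore, the order from slowest to fastest is: A < C < B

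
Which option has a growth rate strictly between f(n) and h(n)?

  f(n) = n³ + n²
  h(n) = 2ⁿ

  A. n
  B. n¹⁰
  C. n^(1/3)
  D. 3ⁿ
B

We need g(n) with n³ + n² = o(g(n)) and g(n) = o(2ⁿ), i.e. O(n³) ≺ g ≺ O(2ⁿ).
Check each option:
  A. n — O(n) does not grow strictly faster than f(n)
  B. n¹⁰ — O(n¹⁰) is strictly between O(n³) and O(2ⁿ) ✓
  C. n^(1/3) — O(n^(1/3)) does not grow strictly faster than f(n)
  D. 3ⁿ — O(3ⁿ) does not grow strictly slower than h(n)

Only option B (n¹⁰) lies strictly between.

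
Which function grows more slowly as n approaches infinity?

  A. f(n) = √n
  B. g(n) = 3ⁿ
A

f(n) = √n is O(√n), while g(n) = 3ⁿ is O(3ⁿ).
Since O(√n) grows slower than O(3ⁿ), f(n) is dominated.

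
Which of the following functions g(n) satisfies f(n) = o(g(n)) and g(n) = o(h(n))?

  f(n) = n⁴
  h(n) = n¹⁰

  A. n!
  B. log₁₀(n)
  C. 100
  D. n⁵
D

We need g(n) with n⁴ = o(g(n)) and g(n) = o(n¹⁰), i.e. O(n⁴) ≺ g ≺ O(n¹⁰).
Check each option:
  A. n! — O(n!) does not grow strictly slower than h(n)
  B. log₁₀(n) — O(log n) does not grow strictly faster than f(n)
  C. 100 — O(1) does not grow strictly faster than f(n)
  D. n⁵ — O(n⁵) is strictly between O(n⁴) and O(n¹⁰) ✓

Only option D (n⁵) lies strictly between.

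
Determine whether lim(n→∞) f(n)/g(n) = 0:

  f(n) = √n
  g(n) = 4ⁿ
True

f(n) = √n is O(√n), and g(n) = 4ⁿ is O(4ⁿ).
Since O(√n) grows strictly slower than O(4ⁿ), f(n) = o(g(n)) is true.
This means lim(n→∞) f(n)/g(n) = 0.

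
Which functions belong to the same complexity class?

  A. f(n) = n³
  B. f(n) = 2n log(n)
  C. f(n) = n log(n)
B and C

Examining each function:
  A. n³ is O(n³)
  B. 2n log(n) is O(n log n)
  C. n log(n) is O(n log n)

Functions B and C both have the same complexity class.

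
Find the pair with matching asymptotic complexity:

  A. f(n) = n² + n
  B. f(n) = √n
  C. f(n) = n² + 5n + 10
A and C

Examining each function:
  A. n² + n is O(n²)
  B. √n is O(√n)
  C. n² + 5n + 10 is O(n²)

Functions A and C both have the same complexity class.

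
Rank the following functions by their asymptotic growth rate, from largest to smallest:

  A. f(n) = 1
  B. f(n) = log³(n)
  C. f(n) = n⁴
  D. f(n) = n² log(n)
C > D > B > A

Comparing growth rates:
C = n⁴ is O(n⁴)
D = n² log(n) is O(n² log n)
B = log³(n) is O(log³ n)
A = 1 is O(1)

Therefore, the order from fastest to slowest is: C > D > B > A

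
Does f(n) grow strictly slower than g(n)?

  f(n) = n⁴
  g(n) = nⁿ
True

f(n) = n⁴ is O(n⁴), and g(n) = nⁿ is O(nⁿ).
Since O(n⁴) grows strictly slower than O(nⁿ), f(n) = o(g(n)) is true.
This means lim(n→∞) f(n)/g(n) = 0.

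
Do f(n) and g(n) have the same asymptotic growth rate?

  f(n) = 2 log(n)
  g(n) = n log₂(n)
False

f(n) = 2 log(n) is O(log n), and g(n) = n log₂(n) is O(n log n).
Since they have different growth rates, f(n) = Θ(g(n)) is false.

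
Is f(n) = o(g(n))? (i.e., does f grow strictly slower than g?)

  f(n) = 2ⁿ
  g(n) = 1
False

f(n) = 2ⁿ is O(2ⁿ), and g(n) = 1 is O(1).
Since O(2ⁿ) grows faster than or equal to O(1), f(n) = o(g(n)) is false.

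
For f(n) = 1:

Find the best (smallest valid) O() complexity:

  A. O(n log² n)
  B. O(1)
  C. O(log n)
B

f(n) = 1 is O(1).
All listed options are valid Big-O bounds (upper bounds),
but O(1) is the tightest (smallest valid bound).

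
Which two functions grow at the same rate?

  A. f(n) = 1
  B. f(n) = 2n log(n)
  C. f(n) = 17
A and C

Examining each function:
  A. 1 is O(1)
  B. 2n log(n) is O(n log n)
  C. 17 is O(1)

Functions A and C both have the same complexity class.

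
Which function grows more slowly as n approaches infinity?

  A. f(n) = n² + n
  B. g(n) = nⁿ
A

f(n) = n² + n is O(n²), while g(n) = nⁿ is O(nⁿ).
Since O(n²) grows slower than O(nⁿ), f(n) is dominated.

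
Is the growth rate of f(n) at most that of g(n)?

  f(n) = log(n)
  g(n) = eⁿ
True

f(n) = log(n) is O(log n), and g(n) = eⁿ is O(eⁿ).
Since O(log n) ⊆ O(eⁿ) (f grows no faster than g), f(n) = O(g(n)) is true.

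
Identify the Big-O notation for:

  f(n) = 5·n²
O(n²)

The dominant term in 5·n² is 5·n², which is Θ(n²).
Constants are absorbed, so the tightest bound is O(n²).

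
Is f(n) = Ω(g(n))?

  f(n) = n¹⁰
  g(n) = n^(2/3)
True

f(n) = n¹⁰ is O(n¹⁰), and g(n) = n^(2/3) is O(n^(2/3)).
Since O(n¹⁰) grows at least as fast as O(n^(2/3)), f(n) = Ω(g(n)) is true.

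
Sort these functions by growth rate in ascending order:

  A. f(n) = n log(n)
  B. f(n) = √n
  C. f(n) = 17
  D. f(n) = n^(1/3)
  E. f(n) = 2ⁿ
C < D < B < A < E

Comparing growth rates:
C = 17 is O(1)
D = n^(1/3) is O(n^(1/3))
B = √n is O(√n)
A = n log(n) is O(n log n)
E = 2ⁿ is O(2ⁿ)

Therefore, the order from slowest to fastest is: C < D < B < A < E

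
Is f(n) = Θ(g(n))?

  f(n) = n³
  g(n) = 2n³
True

f(n) = n³ and g(n) = 2n³ are both O(n³).
Since they have the same asymptotic growth rate, f(n) = Θ(g(n)) is true.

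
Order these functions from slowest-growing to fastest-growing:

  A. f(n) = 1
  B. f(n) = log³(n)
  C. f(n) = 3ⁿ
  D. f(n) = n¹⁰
A < B < D < C

Comparing growth rates:
A = 1 is O(1)
B = log³(n) is O(log³ n)
D = n¹⁰ is O(n¹⁰)
C = 3ⁿ is O(3ⁿ)

Therefore, the order from slowest to fastest is: A < B < D < C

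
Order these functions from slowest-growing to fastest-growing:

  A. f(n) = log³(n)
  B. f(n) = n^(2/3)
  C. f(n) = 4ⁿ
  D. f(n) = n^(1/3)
A < D < B < C

Comparing growth rates:
A = log³(n) is O(log³ n)
D = n^(1/3) is O(n^(1/3))
B = n^(2/3) is O(n^(2/3))
C = 4ⁿ is O(4ⁿ)

Therefore, the order from slowest to fastest is: A < D < B < C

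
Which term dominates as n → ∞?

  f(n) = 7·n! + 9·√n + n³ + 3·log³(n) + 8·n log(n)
7·n!

Looking at each term:
  - 7·n! is O(n!)
  - 9·√n is O(√n)
  - n³ is O(n³)
  - 3·log³(n) is O(log³ n)
  - 8·n log(n) is O(n log n)

The term 7·n! (O(n!)) grows fastest and dominates all others.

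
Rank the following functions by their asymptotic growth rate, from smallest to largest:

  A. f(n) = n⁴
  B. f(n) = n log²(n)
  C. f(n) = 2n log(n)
C < B < A

Comparing growth rates:
C = 2n log(n) is O(n log n)
B = n log²(n) is O(n log² n)
A = n⁴ is O(n⁴)

Therefore, the order from slowest to fastest is: C < B < A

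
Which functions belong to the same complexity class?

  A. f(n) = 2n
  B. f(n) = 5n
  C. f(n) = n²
A and B

Examining each function:
  A. 2n is O(n)
  B. 5n is O(n)
  C. n² is O(n²)

Functions A and B both have the same complexity class.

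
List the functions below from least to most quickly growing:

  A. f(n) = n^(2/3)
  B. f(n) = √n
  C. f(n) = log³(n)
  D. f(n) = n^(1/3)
C < D < B < A

Comparing growth rates:
C = log³(n) is O(log³ n)
D = n^(1/3) is O(n^(1/3))
B = √n is O(√n)
A = n^(2/3) is O(n^(2/3))

Therefore, the order from slowest to fastest is: C < D < B < A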